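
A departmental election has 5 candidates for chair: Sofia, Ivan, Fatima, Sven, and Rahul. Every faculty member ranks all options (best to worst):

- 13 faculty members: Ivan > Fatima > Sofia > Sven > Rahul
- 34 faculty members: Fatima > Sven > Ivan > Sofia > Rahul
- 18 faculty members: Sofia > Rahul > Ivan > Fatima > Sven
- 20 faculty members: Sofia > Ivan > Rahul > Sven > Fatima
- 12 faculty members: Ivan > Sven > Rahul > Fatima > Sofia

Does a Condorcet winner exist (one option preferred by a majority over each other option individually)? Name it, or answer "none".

Ivan vs Sofia: 59–38 for Ivan.
Ivan vs Fatima: 63–34 for Ivan.
Ivan vs Sven: 63–34 for Ivan.
Ivan vs Rahul: 79–18 for Ivan.
Ivan beats every other option head-to-head.

Ivan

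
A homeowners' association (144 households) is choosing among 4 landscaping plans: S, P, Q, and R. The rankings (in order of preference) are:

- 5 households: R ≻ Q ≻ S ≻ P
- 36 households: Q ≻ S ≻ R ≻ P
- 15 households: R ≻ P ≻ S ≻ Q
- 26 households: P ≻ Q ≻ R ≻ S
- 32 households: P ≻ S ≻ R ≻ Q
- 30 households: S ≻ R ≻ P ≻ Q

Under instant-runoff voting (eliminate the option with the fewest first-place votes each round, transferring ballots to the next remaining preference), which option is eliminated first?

Round 1: S 30, P 58, Q 36, R 20. Eliminate R.

R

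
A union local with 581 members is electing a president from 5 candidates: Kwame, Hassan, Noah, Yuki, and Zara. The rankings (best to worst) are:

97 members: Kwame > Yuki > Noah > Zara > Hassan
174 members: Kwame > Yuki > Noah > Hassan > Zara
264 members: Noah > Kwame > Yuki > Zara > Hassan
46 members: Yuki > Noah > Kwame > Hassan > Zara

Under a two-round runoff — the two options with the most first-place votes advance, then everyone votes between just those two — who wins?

Noah

Round 1 first-place votes: Kwame 271, Hassan 0, Noah 264, Yuki 46, Zara 0.
Kwame and Noah advance.
Runoff: Kwame is preferred to Noah by 271 voters; Noah by 310.
Noah wins the runoff.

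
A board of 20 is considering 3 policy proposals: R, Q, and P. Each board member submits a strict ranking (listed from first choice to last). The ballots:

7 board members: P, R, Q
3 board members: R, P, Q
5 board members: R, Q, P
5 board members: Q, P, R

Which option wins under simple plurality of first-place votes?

R

First-place votes: R 8, Q 5, P 7.
R has the most first-place votes.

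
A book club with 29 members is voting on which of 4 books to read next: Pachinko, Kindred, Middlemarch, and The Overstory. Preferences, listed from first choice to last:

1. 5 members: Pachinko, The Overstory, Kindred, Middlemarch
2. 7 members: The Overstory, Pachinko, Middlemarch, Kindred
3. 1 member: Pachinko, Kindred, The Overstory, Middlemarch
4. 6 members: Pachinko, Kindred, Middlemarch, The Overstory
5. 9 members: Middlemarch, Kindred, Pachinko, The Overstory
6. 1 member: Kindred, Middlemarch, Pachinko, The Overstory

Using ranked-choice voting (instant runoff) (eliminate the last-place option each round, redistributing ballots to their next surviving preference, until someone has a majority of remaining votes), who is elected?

Pachinko

Round 1: Pachinko 12, Kindred 1, Middlemarch 9, The Overstory 7. Eliminate Kindred.
Round 2: Pachinko 12, Middlemarch 10, The Overstory 7. Eliminate The Overstory.
Round 3: Pachinko 19, Middlemarch 10. Pachinko has a majority.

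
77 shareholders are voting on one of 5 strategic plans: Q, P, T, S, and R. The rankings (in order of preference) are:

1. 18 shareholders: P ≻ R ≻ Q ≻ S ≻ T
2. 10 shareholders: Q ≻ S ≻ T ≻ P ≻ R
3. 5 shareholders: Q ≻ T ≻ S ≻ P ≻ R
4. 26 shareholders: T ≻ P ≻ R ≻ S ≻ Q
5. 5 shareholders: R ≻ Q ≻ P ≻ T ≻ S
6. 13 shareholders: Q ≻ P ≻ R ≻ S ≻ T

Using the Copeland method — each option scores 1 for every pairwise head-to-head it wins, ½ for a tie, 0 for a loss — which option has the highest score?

P

Q: beats T and S; loses to P and R → score 2.
P: beats Q, S, and R; loses to T → score 3.
T: beats P and R; loses to Q and S → score 2.
S: beats T; loses to Q, P, and R → score 1.
R: beats Q and S; loses to P and T → score 2.
P has the best pairwise record.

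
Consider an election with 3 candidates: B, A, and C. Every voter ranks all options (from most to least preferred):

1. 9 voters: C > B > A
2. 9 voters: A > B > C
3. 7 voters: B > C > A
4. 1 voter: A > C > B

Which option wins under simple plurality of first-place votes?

First-place votes: B 7, A 10, C 9.
A has the most first-place votes.

A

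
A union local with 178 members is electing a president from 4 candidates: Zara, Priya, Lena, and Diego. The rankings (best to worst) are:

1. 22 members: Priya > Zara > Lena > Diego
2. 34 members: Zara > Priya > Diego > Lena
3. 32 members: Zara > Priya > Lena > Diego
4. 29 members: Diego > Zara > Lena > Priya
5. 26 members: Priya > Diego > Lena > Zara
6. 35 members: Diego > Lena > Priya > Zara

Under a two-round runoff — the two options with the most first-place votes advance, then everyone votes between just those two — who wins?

Diego

Round 1 first-place votes: Zara 66, Priya 48, Lena 0, Diego 64.
Zara and Diego advance.
Runoff: Zara is preferred to Diego by 88 voters; Diego by 90.
Diego wins the runoff.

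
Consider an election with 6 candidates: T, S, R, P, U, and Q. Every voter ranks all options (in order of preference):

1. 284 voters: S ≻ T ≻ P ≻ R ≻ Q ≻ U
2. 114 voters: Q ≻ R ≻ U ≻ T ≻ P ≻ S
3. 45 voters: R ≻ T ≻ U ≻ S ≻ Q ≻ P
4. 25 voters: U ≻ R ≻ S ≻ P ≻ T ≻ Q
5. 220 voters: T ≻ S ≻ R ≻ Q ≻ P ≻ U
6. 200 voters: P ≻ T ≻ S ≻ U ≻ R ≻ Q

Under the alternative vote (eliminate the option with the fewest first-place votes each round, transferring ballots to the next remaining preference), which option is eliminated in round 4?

P

Round 1: T 220, S 284, R 45, P 200, U 25, Q 114. Eliminate U.
Round 2: T 220, S 284, R 70, P 200, Q 114. Eliminate R.
Round 3: T 265, S 309, P 200, Q 114. Eliminate Q.
Round 4: T 379, S 309, P 200. Eliminate P.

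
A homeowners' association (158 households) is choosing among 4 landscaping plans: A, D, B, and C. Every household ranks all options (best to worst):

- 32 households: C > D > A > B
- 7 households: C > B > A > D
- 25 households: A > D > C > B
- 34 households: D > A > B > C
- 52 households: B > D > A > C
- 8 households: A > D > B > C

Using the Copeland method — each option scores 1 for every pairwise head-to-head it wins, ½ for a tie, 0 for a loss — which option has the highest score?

D

A: beats B and C; loses to D → score 2.
D: beats A, B, and C → score 3.
B: beats C; loses to A and D → score 1.
C: loses to A, D, and B → score 0.
D has the best pairwise record.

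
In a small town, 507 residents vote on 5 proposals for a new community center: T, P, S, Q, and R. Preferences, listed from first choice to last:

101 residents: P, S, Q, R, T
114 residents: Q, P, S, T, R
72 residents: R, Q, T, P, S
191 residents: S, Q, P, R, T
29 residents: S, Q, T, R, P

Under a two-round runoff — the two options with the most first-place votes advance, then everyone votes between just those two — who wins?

Round 1 first-place votes: T 0, P 101, S 220, Q 114, R 72.
S and Q advance.
Runoff: S is preferred to Q by 321 voters; Q by 186.
S wins the runoff.

S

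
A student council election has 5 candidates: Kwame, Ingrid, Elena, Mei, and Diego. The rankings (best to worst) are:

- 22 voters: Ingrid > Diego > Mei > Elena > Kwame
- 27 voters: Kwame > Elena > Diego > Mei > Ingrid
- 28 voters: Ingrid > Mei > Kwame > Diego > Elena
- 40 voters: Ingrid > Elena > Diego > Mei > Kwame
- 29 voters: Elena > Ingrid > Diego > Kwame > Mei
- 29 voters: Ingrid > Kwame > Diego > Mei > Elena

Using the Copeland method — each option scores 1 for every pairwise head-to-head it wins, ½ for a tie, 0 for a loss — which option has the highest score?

Ingrid

Kwame: loses to Ingrid, Elena, Mei, and Diego → score 0.
Ingrid: beats Kwame, Elena, Mei, and Diego → score 4.
Elena: beats Kwame, Mei, and Diego; loses to Ingrid → score 3.
Mei: beats Kwame; loses to Ingrid, Elena, and Diego → score 1.
Diego: beats Kwame and Mei; loses to Ingrid and Elena → score 2.
Ingrid has the best pairwise record.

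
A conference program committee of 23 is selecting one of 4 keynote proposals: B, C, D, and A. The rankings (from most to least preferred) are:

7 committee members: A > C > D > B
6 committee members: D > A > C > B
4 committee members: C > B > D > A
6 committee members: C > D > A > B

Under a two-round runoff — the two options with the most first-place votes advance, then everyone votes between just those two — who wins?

A

Round 1 first-place votes: B 0, C 10, D 6, A 7.
C and A advance.
Runoff: C is preferred to A by 10 voters; A by 13.
A wins the runoff.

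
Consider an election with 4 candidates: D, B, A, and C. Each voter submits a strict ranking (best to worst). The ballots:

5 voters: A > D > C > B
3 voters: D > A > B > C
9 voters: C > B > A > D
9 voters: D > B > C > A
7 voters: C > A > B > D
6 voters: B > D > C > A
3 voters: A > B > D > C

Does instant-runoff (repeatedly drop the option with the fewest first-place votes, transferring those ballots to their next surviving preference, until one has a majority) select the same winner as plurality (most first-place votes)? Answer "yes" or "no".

Instant-runoff — R1 D 12, B 6, A 8, C 16 (B out); R2 D 18, A 8, C 16 (A out); R3 D 26, C 16 (D winner). Winner: D.
Plurality — first-place votes: D 12, B 6, A 8, C 16. Winner: C.
The two methods disagree.

no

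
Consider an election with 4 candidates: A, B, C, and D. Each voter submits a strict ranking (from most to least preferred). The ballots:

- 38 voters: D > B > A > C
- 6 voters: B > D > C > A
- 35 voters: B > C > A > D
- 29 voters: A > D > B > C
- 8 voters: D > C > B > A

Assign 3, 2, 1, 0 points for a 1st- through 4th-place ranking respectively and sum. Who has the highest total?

A: 38·1 + 6·0 + 35·1 + 29·3 + 8·0 = 160
B: 38·2 + 6·3 + 35·3 + 29·1 + 8·1 = 236
C: 38·0 + 6·1 + 35·2 + 29·0 + 8·2 = 92
D: 38·3 + 6·2 + 35·0 + 29·2 + 8·3 = 208
B has the highest Borda score (236).

B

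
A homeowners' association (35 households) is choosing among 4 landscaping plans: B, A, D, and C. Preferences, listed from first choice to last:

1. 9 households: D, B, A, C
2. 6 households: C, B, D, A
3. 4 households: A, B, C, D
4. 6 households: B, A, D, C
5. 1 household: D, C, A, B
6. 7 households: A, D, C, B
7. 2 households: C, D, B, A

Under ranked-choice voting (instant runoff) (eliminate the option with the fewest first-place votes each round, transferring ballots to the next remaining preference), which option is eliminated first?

B

Round 1: B 6, A 11, D 10, C 8. Eliminate B.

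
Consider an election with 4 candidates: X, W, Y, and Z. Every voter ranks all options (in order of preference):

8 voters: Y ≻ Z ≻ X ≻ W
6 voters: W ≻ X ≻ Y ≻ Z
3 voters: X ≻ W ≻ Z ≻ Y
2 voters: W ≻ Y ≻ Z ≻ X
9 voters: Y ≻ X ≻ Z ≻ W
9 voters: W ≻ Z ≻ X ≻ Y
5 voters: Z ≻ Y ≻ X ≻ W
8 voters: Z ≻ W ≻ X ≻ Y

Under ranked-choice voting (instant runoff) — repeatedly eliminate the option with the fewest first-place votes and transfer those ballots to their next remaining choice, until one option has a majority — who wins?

Round 1: X 3, W 17, Y 17, Z 13. Eliminate X.
Round 2: W 20, Y 17, Z 13. Eliminate Z.
Round 3: W 28, Y 22. W has a majority.

W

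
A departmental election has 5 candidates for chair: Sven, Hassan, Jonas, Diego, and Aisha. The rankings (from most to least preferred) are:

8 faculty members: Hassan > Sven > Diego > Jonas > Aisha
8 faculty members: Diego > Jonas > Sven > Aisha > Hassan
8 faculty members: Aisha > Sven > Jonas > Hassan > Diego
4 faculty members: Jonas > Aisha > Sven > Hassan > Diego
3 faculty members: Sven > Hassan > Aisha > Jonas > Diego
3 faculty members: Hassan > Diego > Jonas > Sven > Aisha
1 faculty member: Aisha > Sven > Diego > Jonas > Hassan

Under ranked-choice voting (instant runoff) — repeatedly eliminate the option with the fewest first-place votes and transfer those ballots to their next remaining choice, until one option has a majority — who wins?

Aisha

Round 1: Sven 3, Hassan 11, Jonas 4, Diego 8, Aisha 9. Eliminate Sven.
Round 2: Hassan 14, Jonas 4, Diego 8, Aisha 9. Eliminate Jonas.
Round 3: Hassan 14, Diego 8, Aisha 13. Eliminate Diego.
Round 4: Hassan 14, Aisha 21. Aisha has a majority.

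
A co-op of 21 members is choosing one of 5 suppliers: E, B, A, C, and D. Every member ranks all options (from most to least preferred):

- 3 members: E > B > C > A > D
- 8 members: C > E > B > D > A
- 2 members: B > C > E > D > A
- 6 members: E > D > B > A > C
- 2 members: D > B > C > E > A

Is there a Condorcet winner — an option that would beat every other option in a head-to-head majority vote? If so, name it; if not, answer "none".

Checking pairwise contests:
C beats E 12–9.
E beats B 17–4.
E beats A 21–0.
B beats C 13–8.
E beats D 19–2.
Every option loses at least one head-to-head, so there is no Condorcet winner.

none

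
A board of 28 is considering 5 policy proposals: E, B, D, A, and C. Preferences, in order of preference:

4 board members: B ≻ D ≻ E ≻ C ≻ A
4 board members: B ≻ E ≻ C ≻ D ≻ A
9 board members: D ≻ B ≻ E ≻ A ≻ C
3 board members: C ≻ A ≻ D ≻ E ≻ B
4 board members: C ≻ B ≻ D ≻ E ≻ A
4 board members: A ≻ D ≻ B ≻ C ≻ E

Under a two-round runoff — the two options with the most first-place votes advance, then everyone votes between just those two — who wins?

D

Round 1 first-place votes: E 0, B 8, D 9, A 4, C 7.
D and B advance.
Runoff: D is preferred to B by 16 voters; B by 12.
D wins the runoff.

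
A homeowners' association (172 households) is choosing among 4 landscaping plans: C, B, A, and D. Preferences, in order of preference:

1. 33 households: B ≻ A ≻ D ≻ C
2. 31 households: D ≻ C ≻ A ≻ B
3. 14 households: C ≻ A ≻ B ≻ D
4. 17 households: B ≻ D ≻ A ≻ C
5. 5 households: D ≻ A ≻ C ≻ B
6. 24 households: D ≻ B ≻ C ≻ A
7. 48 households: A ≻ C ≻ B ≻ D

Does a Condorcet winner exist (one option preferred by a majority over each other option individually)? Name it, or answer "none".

A vs C: 103–69 for A.
A vs B: 98–74 for A.
A vs D: 95–77 for A.
A beats every other option head-to-head.

A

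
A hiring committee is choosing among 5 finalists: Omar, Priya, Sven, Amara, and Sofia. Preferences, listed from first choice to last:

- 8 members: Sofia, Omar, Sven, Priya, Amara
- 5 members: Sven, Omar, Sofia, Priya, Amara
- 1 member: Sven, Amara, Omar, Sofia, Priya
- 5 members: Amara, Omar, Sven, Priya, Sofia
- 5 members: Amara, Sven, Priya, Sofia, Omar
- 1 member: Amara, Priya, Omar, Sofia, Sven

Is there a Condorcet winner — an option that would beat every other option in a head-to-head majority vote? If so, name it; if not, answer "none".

none

Checking pairwise contests:
Sofia beats Omar 13–12.
Omar beats Priya 19–6.
Omar beats Sven 14–11.
Omar beats Amara 13–12.
Sven beats Sofia 16–9.
Every option loses at least one head-to-head, so there is no Condorcet winner.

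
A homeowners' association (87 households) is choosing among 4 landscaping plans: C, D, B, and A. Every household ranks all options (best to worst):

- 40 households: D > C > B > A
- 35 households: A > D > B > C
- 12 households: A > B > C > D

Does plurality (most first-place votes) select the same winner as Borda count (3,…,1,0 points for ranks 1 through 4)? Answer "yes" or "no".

no

Plurality — first-place votes: C 0, D 40, B 0, A 47. Winner: A.
Borda — scores: C 92, D 190, B 99, A 141. Winner: D.
The two methods disagree.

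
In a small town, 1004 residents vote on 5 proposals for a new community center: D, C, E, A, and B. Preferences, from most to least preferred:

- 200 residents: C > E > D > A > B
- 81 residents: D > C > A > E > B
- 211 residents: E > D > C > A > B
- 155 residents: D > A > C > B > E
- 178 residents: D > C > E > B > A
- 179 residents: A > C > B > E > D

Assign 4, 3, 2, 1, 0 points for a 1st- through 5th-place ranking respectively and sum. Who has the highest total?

D: 200·2 + 81·4 + 211·3 + 155·4 + 178·4 + 179·0 = 2689
C: 200·4 + 81·3 + 211·2 + 155·2 + 178·3 + 179·3 = 2846
E: 200·3 + 81·1 + 211·4 + 155·0 + 178·2 + 179·1 = 2060
A: 200·1 + 81·2 + 211·1 + 155·3 + 178·0 + 179·4 = 1754
B: 200·0 + 81·0 + 211·0 + 155·1 + 178·1 + 179·2 = 691
C has the highest Borda score (2846).

C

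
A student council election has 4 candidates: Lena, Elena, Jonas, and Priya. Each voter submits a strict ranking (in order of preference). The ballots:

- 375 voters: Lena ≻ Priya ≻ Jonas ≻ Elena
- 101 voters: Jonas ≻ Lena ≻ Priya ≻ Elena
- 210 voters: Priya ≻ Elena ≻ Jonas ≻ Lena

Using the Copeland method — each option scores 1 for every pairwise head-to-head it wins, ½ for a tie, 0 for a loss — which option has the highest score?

Lena

Lena: beats Elena, Jonas, and Priya → score 3.
Elena: loses to Lena, Jonas, and Priya → score 0.
Jonas: beats Elena; loses to Lena and Priya → score 1.
Priya: beats Elena and Jonas; loses to Lena → score 2.
Lena has the best pairwise record.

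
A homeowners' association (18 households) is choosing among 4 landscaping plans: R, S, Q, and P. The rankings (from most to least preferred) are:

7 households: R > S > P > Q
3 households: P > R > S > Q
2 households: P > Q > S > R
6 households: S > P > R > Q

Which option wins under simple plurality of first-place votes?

R

First-place votes: R 7, S 6, Q 0, P 5.
R has the most first-place votes.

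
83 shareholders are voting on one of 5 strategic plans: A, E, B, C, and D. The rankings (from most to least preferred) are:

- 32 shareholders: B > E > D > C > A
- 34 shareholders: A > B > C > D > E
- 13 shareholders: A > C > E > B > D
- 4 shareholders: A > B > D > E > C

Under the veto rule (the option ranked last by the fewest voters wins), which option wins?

B

Last-place votes: A 32, E 34, B 0, C 4, D 13.
B is ranked last by the fewest voters, so B wins.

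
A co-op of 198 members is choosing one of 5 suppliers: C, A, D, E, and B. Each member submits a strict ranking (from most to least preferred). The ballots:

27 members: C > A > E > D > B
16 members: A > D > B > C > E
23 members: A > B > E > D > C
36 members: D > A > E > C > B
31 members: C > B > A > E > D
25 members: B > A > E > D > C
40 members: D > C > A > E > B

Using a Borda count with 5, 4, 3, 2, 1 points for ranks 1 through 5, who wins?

A

C: 27·5 + 16·2 + 23·1 + 36·2 + 31·5 + 25·1 + 40·4 = 602
A: 27·4 + 16·5 + 23·5 + 36·4 + 31·3 + 25·4 + 40·3 = 760
D: 27·2 + 16·4 + 23·2 + 36·5 + 31·1 + 25·2 + 40·5 = 625
E: 27·3 + 16·1 + 23·3 + 36·3 + 31·2 + 25·3 + 40·2 = 491
B: 27·1 + 16·3 + 23·4 + 36·1 + 31·4 + 25·5 + 40·1 = 492
A has the highest Borda score (760).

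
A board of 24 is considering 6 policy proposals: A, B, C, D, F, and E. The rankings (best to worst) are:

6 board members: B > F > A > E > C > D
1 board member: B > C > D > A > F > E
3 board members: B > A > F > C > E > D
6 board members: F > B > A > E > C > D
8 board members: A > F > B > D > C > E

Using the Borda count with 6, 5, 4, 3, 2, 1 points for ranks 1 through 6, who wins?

B

A: 6·4 + 1·3 + 3·5 + 6·4 + 8·6 = 114
B: 6·6 + 1·6 + 3·6 + 6·5 + 8·4 = 122
C: 6·2 + 1·5 + 3·3 + 6·2 + 8·2 = 54
D: 6·1 + 1·4 + 3·1 + 6·1 + 8·3 = 43
F: 6·5 + 1·2 + 3·4 + 6·6 + 8·5 = 120
E: 6·3 + 1·1 + 3·2 + 6·3 + 8·1 = 51
B has the highest Borda score (122).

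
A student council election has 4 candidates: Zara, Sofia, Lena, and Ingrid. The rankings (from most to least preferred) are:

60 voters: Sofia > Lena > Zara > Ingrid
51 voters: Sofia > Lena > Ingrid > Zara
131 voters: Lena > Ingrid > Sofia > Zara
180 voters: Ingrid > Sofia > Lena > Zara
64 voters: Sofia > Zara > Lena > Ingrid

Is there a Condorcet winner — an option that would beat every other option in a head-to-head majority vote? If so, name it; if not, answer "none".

none

Checking pairwise contests:
Sofia beats Zara 486–0.
Ingrid beats Sofia 311–175.
Sofia beats Lena 355–131.
Lena beats Ingrid 306–180.
Every option loses at least one head-to-head, so there is no Condorcet winner.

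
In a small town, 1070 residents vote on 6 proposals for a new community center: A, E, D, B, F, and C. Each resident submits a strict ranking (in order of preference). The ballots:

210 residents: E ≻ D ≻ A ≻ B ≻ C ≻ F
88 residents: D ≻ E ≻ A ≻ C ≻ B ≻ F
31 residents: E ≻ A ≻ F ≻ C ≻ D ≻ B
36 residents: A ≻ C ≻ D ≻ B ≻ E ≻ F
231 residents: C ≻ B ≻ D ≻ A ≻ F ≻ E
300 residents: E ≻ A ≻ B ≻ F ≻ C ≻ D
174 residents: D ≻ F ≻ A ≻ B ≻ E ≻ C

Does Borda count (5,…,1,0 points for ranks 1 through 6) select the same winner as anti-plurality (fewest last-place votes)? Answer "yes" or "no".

yes

Borda — scores: A 3382, E 3267, D 2982, B 2752, F 1620, C 2047. Winner: A.
Anti-plurality — last-place votes: A 0, E 231, D 300, B 31, F 334, C 174. Winner: A.
The two methods agree.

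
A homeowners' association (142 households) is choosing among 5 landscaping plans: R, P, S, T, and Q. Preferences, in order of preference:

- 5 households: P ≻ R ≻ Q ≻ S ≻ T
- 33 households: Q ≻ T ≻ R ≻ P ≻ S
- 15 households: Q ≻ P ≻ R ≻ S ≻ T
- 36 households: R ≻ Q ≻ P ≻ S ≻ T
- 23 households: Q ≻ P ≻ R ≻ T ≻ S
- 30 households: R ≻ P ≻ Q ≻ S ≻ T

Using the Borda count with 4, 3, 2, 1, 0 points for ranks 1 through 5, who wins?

R: 5·3 + 33·2 + 15·2 + 36·4 + 23·2 + 30·4 = 421
P: 5·4 + 33·1 + 15·3 + 36·2 + 23·3 + 30·3 = 329
S: 5·1 + 33·0 + 15·1 + 36·1 + 23·0 + 30·1 = 86
T: 5·0 + 33·3 + 15·0 + 36·0 + 23·1 + 30·0 = 122
Q: 5·2 + 33·4 + 15·4 + 36·3 + 23·4 + 30·2 = 462
Q has the highest Borda score (462).

Q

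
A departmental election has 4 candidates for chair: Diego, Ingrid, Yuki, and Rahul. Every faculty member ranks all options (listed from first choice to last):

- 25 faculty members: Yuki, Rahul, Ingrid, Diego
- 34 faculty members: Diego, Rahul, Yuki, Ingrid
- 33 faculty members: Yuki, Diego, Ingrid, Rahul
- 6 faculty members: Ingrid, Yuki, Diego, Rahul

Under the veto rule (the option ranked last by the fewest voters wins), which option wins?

Last-place votes: Diego 25, Ingrid 34, Yuki 0, Rahul 39.
Yuki is ranked last by the fewest voters, so Yuki wins.

Yuki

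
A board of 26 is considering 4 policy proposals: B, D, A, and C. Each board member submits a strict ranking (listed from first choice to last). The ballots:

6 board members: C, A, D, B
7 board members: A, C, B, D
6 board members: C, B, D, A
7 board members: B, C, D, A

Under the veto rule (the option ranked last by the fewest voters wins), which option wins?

Last-place votes: B 6, D 7, A 13, C 0.
C is ranked last by the fewest voters, so C wins.

C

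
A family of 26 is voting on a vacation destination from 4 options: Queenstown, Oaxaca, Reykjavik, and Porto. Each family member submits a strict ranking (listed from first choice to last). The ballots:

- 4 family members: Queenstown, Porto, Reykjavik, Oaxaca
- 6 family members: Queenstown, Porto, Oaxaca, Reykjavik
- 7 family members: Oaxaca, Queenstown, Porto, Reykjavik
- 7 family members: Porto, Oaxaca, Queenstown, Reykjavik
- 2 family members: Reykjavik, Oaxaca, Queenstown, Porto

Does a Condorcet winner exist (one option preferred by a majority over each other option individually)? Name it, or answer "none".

none

Checking pairwise contests:
Oaxaca beats Queenstown 16–10.
Porto beats Oaxaca 17–9.
Queenstown beats Reykjavik 24–2.
Queenstown beats Porto 19–7.
Every option loses at least one head-to-head, so there is no Condorcet winner.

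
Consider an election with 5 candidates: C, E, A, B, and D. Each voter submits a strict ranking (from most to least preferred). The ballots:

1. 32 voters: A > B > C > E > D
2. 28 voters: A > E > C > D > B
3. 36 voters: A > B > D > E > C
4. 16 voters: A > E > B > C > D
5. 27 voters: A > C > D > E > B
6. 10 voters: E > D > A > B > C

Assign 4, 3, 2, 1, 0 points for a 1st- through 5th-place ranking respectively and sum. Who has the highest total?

A

C: 32·2 + 28·2 + 36·0 + 16·1 + 27·3 + 10·0 = 217
E: 32·1 + 28·3 + 36·1 + 16·3 + 27·1 + 10·4 = 267
A: 32·4 + 28·4 + 36·4 + 16·4 + 27·4 + 10·2 = 576
B: 32·3 + 28·0 + 36·3 + 16·2 + 27·0 + 10·1 = 246
D: 32·0 + 28·1 + 36·2 + 16·0 + 27·2 + 10·3 = 184
A has the highest Borda score (576).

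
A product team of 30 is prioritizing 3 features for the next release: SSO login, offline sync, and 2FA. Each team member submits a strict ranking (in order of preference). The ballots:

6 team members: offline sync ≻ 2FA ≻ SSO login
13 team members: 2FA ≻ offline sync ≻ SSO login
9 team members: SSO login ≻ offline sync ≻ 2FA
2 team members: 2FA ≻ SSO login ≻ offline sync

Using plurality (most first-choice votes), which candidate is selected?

First-place votes: SSO login 9, offline sync 6, 2FA 15.
2FA has the most first-place votes.

2FA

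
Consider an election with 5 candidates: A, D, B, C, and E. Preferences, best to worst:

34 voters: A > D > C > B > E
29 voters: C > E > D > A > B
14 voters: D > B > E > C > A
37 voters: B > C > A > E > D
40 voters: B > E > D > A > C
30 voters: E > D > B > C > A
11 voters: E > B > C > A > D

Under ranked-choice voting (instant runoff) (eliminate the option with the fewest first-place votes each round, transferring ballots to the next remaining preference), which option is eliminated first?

Round 1: A 34, D 14, B 77, C 29, E 41. Eliminate D.

D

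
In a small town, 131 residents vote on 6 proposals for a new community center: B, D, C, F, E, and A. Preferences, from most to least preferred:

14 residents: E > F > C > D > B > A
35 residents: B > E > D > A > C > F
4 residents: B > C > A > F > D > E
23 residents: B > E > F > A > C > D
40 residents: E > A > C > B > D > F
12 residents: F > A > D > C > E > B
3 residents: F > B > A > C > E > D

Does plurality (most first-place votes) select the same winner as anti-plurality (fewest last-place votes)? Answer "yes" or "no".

no

Plurality — first-place votes: B 62, D 0, C 0, F 15, E 54, A 0. Winner: B.
Anti-plurality — last-place votes: B 12, D 26, C 0, F 75, E 4, A 14. Winner: C.
The two methods disagree.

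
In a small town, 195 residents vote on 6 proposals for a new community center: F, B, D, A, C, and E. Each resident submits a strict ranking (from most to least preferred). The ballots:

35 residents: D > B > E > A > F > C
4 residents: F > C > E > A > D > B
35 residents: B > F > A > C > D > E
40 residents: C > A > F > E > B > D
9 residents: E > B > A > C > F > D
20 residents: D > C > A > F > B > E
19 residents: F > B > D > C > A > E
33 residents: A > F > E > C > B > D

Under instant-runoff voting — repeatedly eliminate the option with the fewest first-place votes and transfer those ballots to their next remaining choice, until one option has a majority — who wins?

Round 1: F 23, B 35, D 55, A 33, C 40, E 9. Eliminate E.
Round 2: F 23, B 44, D 55, A 33, C 40. Eliminate F.
Round 3: B 63, D 55, A 33, C 44. Eliminate A.
Round 4: B 63, D 55, C 77. Eliminate D.
Round 5: B 98, C 97. B has a majority.

B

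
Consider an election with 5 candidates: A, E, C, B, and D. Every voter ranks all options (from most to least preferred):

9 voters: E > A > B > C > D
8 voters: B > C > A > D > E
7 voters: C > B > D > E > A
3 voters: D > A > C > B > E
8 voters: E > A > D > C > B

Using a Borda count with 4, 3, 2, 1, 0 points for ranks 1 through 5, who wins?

A

A: 9·3 + 8·2 + 7·0 + 3·3 + 8·3 = 76
E: 9·4 + 8·0 + 7·1 + 3·0 + 8·4 = 75
C: 9·1 + 8·3 + 7·4 + 3·2 + 8·1 = 75
B: 9·2 + 8·4 + 7·3 + 3·1 + 8·0 = 74
D: 9·0 + 8·1 + 7·2 + 3·4 + 8·2 = 50
A has the highest Borda score (76).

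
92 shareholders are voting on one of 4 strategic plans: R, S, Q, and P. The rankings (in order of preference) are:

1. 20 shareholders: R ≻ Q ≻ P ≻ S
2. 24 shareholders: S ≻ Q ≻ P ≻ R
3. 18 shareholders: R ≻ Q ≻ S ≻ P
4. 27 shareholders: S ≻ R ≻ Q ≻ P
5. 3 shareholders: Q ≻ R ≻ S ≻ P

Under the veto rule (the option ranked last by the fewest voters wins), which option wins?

Last-place votes: R 24, S 20, Q 0, P 48.
Q is ranked last by the fewest voters, so Q wins.

Q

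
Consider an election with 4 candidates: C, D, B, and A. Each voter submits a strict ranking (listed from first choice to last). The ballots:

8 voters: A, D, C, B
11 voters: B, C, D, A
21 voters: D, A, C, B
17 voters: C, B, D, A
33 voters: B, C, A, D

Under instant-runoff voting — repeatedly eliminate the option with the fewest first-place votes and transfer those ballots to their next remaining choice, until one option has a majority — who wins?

Round 1: C 17, D 21, B 44, A 8. Eliminate A.
Round 2: C 17, D 29, B 44. Eliminate C.
Round 3: D 29, B 61. B has a majority.

B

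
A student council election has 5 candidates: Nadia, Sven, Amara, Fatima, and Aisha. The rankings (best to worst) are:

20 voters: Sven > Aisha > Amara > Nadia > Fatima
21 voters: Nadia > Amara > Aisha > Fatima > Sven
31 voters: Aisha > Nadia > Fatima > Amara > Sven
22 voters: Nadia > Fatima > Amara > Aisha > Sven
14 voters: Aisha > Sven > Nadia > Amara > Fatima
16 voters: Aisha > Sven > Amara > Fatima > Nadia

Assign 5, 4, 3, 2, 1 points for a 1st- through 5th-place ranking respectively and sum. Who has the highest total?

Nadia: 20·2 + 21·5 + 31·4 + 22·5 + 14·3 + 16·1 = 437
Sven: 20·5 + 21·1 + 31·1 + 22·1 + 14·4 + 16·4 = 294
Amara: 20·3 + 21·4 + 31·2 + 22·3 + 14·2 + 16·3 = 348
Fatima: 20·1 + 21·2 + 31·3 + 22·4 + 14·1 + 16·2 = 289
Aisha: 20·4 + 21·3 + 31·5 + 22·2 + 14·5 + 16·5 = 492
Aisha has the highest Borda score (492).

Aisha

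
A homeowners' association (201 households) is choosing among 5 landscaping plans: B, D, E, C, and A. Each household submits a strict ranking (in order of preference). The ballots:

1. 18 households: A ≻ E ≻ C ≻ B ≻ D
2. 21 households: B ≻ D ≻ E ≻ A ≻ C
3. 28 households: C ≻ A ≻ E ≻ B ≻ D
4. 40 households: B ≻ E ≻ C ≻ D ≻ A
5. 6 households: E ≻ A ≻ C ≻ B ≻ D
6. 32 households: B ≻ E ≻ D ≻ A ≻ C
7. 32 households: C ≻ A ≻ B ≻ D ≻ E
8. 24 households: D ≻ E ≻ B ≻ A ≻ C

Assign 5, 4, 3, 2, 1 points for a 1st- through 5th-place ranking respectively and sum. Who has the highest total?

B

B: 18·2 + 21·5 + 28·2 + 40·5 + 6·2 + 32·5 + 32·3 + 24·3 = 737
D: 18·1 + 21·4 + 28·1 + 40·2 + 6·1 + 32·3 + 32·2 + 24·5 = 496
E: 18·4 + 21·3 + 28·3 + 40·4 + 6·5 + 32·4 + 32·1 + 24·4 = 665
C: 18·3 + 21·1 + 28·5 + 40·3 + 6·3 + 32·1 + 32·5 + 24·1 = 569
A: 18·5 + 21·2 + 28·4 + 40·1 + 6·4 + 32·2 + 32·4 + 24·2 = 548
B has the highest Borda score (737).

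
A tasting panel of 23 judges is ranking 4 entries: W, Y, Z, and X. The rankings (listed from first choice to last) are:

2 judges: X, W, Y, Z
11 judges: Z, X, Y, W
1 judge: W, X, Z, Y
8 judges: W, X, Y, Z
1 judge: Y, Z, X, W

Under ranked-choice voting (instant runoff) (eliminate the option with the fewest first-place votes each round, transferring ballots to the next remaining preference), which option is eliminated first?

Round 1: W 9, Y 1, Z 11, X 2. Eliminate Y.

Y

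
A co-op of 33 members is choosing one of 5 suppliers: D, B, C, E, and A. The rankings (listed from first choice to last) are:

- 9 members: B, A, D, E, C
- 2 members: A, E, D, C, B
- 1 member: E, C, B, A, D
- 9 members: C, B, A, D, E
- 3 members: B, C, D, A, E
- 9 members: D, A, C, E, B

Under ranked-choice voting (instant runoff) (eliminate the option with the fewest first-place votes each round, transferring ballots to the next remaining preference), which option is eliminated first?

Round 1: D 9, B 12, C 9, E 1, A 2. Eliminate E.

E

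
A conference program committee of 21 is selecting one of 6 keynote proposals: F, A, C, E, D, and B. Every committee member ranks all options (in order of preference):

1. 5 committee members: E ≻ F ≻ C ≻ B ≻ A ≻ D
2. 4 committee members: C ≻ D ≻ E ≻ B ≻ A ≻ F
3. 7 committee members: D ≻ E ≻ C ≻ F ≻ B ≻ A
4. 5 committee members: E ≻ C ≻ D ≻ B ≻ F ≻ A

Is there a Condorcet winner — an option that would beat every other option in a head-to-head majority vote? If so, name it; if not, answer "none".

Checking pairwise contests:
C beats F 16–5.
F beats A 17–4.
E beats C 17–4.
D beats E 11–10.
C beats D 14–7.
F beats B 12–9.
Every option loses at least one head-to-head, so there is no Condorcet winner.

none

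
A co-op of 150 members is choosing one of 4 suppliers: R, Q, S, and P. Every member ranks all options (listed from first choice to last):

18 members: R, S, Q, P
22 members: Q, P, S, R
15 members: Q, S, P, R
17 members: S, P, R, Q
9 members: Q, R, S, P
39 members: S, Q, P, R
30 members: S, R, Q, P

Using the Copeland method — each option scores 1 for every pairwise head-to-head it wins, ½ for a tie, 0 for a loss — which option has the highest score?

S

R: loses to Q, S, and P → score 0.
Q: beats R and P; loses to S → score 2.
S: beats R, Q, and P → score 3.
P: beats R; loses to Q and S → score 1.
S has the best pairwise record.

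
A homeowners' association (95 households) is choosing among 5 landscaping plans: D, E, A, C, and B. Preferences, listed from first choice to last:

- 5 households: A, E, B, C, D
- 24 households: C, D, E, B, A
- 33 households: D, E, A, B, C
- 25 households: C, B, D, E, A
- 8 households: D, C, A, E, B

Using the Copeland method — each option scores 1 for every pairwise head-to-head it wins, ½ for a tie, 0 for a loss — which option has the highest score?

C

D: beats E, A, and B; loses to C → score 3.
E: beats A and B; loses to D and C → score 2.
A: loses to D, E, C, and B → score 0.
C: beats D, E, A, and B → score 4.
B: beats A; loses to D, E, and C → score 1.
C has the best pairwise record.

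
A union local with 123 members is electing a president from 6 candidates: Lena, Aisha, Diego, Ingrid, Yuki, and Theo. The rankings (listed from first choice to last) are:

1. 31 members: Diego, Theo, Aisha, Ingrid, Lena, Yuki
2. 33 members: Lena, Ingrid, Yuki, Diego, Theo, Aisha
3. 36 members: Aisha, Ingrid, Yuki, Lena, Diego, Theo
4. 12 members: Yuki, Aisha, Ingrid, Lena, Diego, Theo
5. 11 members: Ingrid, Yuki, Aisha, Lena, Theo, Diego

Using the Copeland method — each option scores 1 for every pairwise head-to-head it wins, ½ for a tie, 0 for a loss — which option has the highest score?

Ingrid

Lena: beats Diego, Yuki, and Theo; loses to Aisha and Ingrid → score 3.
Aisha: beats Lena, Ingrid, and Yuki; loses to Diego and Theo → score 3.
Diego: beats Aisha and Theo; loses to Lena, Ingrid, and Yuki → score 2.
Ingrid: beats Lena, Diego, Yuki, and Theo; loses to Aisha → score 4.
Yuki: beats Diego and Theo; loses to Lena, Aisha, and Ingrid → score 2.
Theo: beats Aisha; loses to Lena, Diego, Ingrid, and Yuki → score 1.
Ingrid has the best pairwise record.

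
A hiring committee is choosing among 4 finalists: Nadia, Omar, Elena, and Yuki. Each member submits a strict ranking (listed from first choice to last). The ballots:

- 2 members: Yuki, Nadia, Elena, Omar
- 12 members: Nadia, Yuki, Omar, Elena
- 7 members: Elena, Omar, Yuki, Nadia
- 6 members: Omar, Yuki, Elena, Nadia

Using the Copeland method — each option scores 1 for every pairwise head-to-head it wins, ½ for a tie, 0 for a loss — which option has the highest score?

Nadia: beats Omar and Elena; loses to Yuki → score 2.
Omar: beats Elena; loses to Nadia and Yuki → score 1.
Elena: loses to Nadia, Omar, and Yuki → score 0.
Yuki: beats Nadia, Omar, and Elena → score 3.
Yuki has the best pairwise record.

Yuki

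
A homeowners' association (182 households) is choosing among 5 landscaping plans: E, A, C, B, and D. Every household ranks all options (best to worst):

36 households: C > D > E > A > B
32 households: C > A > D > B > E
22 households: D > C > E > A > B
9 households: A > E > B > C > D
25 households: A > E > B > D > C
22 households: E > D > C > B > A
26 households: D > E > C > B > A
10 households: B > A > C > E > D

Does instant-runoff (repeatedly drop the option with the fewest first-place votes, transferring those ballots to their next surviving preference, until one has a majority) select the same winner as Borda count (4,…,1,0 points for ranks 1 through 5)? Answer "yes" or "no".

no

Instant-runoff — R1 E 22, A 34, C 68, B 10, D 48 (B out); R2 E 22, A 44, C 68, D 48 (E out); R3 A 44, C 68, D 70 (A out); R4 C 87, D 95 (D winner). Winner: D.
Borda — scores: E 394, A 320, C 463, B 188, D 455. Winner: C.
The two methods disagree.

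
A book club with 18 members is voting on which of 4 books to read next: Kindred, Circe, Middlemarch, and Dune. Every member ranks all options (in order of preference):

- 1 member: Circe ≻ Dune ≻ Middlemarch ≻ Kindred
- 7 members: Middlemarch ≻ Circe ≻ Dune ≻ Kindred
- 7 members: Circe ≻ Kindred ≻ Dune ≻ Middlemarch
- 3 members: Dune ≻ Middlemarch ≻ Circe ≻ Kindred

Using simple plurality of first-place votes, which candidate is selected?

First-place votes: Kindred 0, Circe 8, Middlemarch 7, Dune 3.
Circe has the most first-place votes.

Circe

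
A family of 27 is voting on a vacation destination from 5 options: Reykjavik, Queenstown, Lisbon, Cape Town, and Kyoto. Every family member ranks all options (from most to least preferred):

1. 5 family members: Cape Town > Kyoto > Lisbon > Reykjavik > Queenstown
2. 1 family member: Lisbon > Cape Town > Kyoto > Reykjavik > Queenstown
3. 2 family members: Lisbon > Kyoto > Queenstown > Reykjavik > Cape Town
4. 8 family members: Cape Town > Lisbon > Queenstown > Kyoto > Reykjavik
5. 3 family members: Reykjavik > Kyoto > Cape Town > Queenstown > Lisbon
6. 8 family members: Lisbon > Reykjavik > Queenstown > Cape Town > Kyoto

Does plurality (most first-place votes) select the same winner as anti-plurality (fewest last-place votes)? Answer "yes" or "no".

Plurality — first-place votes: Reykjavik 3, Queenstown 0, Lisbon 11, Cape Town 13, Kyoto 0. Winner: Cape Town.
Anti-plurality — last-place votes: Reykjavik 8, Queenstown 6, Lisbon 3, Cape Town 2, Kyoto 8. Winner: Cape Town.
The two methods agree.

yes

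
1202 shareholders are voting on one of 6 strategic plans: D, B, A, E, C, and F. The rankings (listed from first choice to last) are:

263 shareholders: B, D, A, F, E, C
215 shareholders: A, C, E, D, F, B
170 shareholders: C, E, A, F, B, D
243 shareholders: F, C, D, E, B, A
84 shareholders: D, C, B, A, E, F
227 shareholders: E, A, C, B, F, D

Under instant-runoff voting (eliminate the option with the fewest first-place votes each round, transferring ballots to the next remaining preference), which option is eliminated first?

D

Round 1: D 84, B 263, A 215, E 227, C 170, F 243. Eliminate D.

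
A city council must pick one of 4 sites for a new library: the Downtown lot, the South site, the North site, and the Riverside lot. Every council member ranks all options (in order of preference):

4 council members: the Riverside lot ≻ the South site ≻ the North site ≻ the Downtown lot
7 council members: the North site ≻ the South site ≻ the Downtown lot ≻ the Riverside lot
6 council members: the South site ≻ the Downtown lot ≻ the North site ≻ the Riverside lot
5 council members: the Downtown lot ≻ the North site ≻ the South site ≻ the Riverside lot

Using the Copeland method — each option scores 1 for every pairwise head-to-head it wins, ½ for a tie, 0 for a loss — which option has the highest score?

the Downtown lot: beats the Riverside lot; ties the North site; loses to the South site → score 1.5.
the South site: beats the Downtown lot and the Riverside lot; loses to the North site → score 2.
the North site: beats the South site and the Riverside lot; ties the Downtown lot → score 2.5.
the Riverside lot: loses to the Downtown lot, the South site, and the North site → score 0.
the North site has the best pairwise record.

the North site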